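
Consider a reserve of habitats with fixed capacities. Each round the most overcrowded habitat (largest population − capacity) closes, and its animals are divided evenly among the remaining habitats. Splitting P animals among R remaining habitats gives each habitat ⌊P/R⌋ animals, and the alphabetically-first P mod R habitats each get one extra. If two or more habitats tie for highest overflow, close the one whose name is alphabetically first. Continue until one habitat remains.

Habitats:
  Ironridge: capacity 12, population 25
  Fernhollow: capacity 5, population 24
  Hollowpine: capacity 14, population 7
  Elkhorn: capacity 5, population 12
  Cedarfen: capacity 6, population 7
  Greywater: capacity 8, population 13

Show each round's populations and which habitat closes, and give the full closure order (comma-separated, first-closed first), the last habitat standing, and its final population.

Round 1: Cedarfen=7 Elkhorn=12 Fernhollow=24 Greywater=13 Hollowpine=7 Ironridge=25 → close Fernhollow (overflow 19)
  24÷5 = 4 each, +1 to first 4
Round 2: Cedarfen=12 Elkhorn=17 Greywater=18 Hollowpine=12 Ironridge=29 → close Ironridge (overflow 17)
  29÷4 = 7 each, +1 to first 1
Round 3: Cedarfen=20 Elkhorn=24 Greywater=25 Hollowpine=19 → close Elkhorn (overflow 19)
  24÷3 = 8 each, +1 to first 0
Round 4: Cedarfen=28 Greywater=33 Hollowpine=27 → close Greywater (overflow 25)
  33÷2 = 16 each, +1 to first 1
Round 5: Cedarfen=45 Hollowpine=43 → close Cedarfen (overflow 39)
  45÷1 = 45 each, +1 to first 0

Closure order: Fernhollow, Ironridge, Elkhorn, Greywater, Cedarfen
Last habitat: Hollowpine with 88 animals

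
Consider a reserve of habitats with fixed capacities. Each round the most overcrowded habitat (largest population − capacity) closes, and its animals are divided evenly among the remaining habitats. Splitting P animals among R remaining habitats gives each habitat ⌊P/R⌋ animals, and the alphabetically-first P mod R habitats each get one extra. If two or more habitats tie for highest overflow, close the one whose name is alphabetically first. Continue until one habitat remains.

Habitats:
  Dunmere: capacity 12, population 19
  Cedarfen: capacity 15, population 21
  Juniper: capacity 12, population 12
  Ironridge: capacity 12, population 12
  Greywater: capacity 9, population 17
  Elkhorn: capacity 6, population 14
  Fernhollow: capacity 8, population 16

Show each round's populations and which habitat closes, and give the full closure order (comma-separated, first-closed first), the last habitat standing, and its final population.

Closure order: Elkhorn, Dunmere, Fernhollow, Cedarfen, Greywater, Ironridge
Last habitat: Juniper with 111 animals

Round 1: Cedarfen=21 Dunmere=19 Elkhorn=14 Fernhollow=16 Greywater=17 Ironridge=12 Juniper=12 → close Elkhorn (overflow 8)
  14÷6 = 2 each, +1 to first 2
Round 2: Cedarfen=24 Dunmere=22 Fernhollow=18 Greywater=19 Ironridge=14 Juniper=14 → close Dunmere (overflow 10)
  22÷5 = 4 each, +1 to first 2
Round 3: Cedarfen=29 Fernhollow=23 Greywater=23 Ironridge=18 Juniper=18 → close Fernhollow (overflow 15)
  23÷4 = 5 each, +1 to first 3
Round 4: Cedarfen=35 Greywater=29 Ironridge=24 Juniper=23 → close Cedarfen (overflow 20)
  35÷3 = 11 each, +1 to first 2
Round 5: Greywater=41 Ironridge=36 Juniper=34 → close Greywater (overflow 32)
  41÷2 = 20 each, +1 to first 1
Round 6: Ironridge=57 Juniper=54 → close Ironridge (overflow 45)
  57÷1 = 57 each, +1 to first 0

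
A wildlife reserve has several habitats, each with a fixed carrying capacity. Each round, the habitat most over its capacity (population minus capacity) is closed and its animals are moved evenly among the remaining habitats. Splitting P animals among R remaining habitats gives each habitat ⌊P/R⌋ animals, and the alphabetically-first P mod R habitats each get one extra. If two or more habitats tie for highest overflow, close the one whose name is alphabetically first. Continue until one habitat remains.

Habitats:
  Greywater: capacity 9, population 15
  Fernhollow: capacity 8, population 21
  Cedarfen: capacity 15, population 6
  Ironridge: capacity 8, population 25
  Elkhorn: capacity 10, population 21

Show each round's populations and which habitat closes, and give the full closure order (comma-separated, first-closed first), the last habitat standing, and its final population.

Round 1: Cedarfen=6 Elkhorn=21 Fernhollow=21 Greywater=15 Ironridge=25 → close Ironridge (overflow 17)
  25÷4 = 6 each, +1 to first 1
Round 2: Cedarfen=13 Elkhorn=27 Fernhollow=27 Greywater=21 → close Fernhollow (overflow 19)
  27÷3 = 9 each, +1 to first 0
Round 3: Cedarfen=22 Elkhorn=36 Greywater=30 → close Elkhorn (overflow 26)
  36÷2 = 18 each, +1 to first 0
Round 4: Cedarfen=40 Greywater=48 → close Greywater (overflow 39)
  48÷1 = 48 each, +1 to first 0

Closure order: Ironridge, Fernhollow, Elkhorn, Greywater
Last habitat: Cedarfen with 88 animals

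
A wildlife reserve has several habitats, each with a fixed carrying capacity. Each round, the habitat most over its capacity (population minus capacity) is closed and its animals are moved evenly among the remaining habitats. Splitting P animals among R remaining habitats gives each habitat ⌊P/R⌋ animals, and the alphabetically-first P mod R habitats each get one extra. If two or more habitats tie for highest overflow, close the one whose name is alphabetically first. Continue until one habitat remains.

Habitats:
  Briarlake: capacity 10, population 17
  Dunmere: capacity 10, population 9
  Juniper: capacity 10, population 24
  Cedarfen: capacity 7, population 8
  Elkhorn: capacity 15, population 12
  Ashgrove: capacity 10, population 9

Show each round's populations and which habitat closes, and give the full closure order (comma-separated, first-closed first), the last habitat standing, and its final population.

Round 1: Ashgrove=9 Briarlake=17 Cedarfen=8 Dunmere=9 Elkhorn=12 Juniper=24 → close Juniper (overflow 14)
  24÷5 = 4 each, +1 to first 4
Round 2: Ashgrove=14 Briarlake=22 Cedarfen=13 Dunmere=14 Elkhorn=16 → close Briarlake (overflow 12)
  22÷4 = 5 each, +1 to first 2
Round 3: Ashgrove=20 Cedarfen=19 Dunmere=19 Elkhorn=21 → close Cedarfen (overflow 12)
  19÷3 = 6 each, +1 to first 1
Round 4: Ashgrove=27 Dunmere=25 Elkhorn=27 → close Ashgrove (overflow 17)
  27÷2 = 13 each, +1 to first 1
Round 5: Dunmere=39 Elkhorn=40 → close Dunmere (overflow 29)
  39÷1 = 39 each, +1 to first 0

Closure order: Juniper, Briarlake, Cedarfen, Ashgrove, Dunmere
Last habitat: Elkhorn with 79 animals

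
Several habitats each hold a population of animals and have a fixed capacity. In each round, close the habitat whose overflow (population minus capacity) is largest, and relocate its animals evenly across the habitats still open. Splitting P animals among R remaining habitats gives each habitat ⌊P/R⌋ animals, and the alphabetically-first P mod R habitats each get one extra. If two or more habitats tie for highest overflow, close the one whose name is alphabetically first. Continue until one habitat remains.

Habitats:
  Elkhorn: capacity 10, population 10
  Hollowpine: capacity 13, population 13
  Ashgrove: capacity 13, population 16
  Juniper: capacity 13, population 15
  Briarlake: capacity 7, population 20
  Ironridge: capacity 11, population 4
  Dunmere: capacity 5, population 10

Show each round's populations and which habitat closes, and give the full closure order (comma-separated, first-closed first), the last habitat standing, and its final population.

Round 1: Ashgrove=16 Briarlake=20 Dunmere=10 Elkhorn=10 Hollowpine=13 Ironridge=4 Juniper=15 → close Briarlake (overflow 13)
  20÷6 = 3 each, +1 to first 2
Round 2: Ashgrove=20 Dunmere=14 Elkhorn=13 Hollowpine=16 Ironridge=7 Juniper=18 → close Dunmere (overflow 9)
  14÷5 = 2 each, +1 to first 4
Round 3: Ashgrove=23 Elkhorn=16 Hollowpine=19 Ironridge=10 Juniper=20 → close Ashgrove (overflow 10)
  23÷4 = 5 each, +1 to first 3
Round 4: Elkhorn=22 Hollowpine=25 Ironridge=16 Juniper=25 → close Elkhorn (overflow 12)
  22÷3 = 7 each, +1 to first 1
Round 5: Hollowpine=33 Ironridge=23 Juniper=32 → close Hollowpine (overflow 20)
  33÷2 = 16 each, +1 to first 1
Round 6: Ironridge=40 Juniper=48 → close Juniper (overflow 35)
  48÷1 = 48 each, +1 to first 0

Closure order: Briarlake, Dunmere, Ashgrove, Elkhorn, Hollowpine, Juniper
Last habitat: Ironridge with 88 animals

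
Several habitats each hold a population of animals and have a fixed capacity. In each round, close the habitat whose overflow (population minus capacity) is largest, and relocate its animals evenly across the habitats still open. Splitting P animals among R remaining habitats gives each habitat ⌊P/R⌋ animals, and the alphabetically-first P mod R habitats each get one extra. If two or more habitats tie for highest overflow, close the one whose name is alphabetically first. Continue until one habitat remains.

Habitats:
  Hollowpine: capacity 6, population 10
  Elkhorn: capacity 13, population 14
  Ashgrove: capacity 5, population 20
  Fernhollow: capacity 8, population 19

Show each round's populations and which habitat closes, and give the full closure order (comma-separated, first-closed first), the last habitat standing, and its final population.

Closure order: Ashgrove, Fernhollow, Hollowpine
Last habitat: Elkhorn with 63 animals

Round 1: Ashgrove=20 Elkhorn=14 Fernhollow=19 Hollowpine=10 → close Ashgrove (overflow 15)
  20÷3 = 6 each, +1 to first 2
Round 2: Elkhorn=21 Fernhollow=26 Hollowpine=16 → close Fernhollow (overflow 18)
  26÷2 = 13 each, +1 to first 0
Round 3: Elkhorn=34 Hollowpine=29 → close Hollowpine (overflow 23)
  29÷1 = 29 each, +1 to first 0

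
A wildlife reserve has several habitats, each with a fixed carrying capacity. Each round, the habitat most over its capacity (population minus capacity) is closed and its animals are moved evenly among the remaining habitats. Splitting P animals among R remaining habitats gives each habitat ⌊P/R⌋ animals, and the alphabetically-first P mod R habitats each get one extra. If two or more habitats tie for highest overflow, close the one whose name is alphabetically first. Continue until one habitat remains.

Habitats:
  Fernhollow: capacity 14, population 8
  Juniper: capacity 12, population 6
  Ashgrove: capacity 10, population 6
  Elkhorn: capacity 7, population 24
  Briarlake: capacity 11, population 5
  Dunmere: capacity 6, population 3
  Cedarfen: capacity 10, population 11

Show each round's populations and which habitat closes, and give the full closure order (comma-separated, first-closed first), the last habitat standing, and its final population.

Closure order: Elkhorn, Cedarfen, Dunmere, Ashgrove, Briarlake, Fernhollow
Last habitat: Juniper with 63 animals

Round 1: Ashgrove=6 Briarlake=5 Cedarfen=11 Dunmere=3 Elkhorn=24 Fernhollow=8 Juniper=6 → close Elkhorn (overflow 17)
  24÷6 = 4 each, +1 to first 0
Round 2: Ashgrove=10 Briarlake=9 Cedarfen=15 Dunmere=7 Fernhollow=12 Juniper=10 → close Cedarfen (overflow 5)
  15÷5 = 3 each, +1 to first 0
Round 3: Ashgrove=13 Briarlake=12 Dunmere=10 Fernhollow=15 Juniper=13 → close Dunmere (overflow 4)
  10÷4 = 2 each, +1 to first 2
Round 4: Ashgrove=16 Briarlake=15 Fernhollow=17 Juniper=15 → close Ashgrove (overflow 6)
  16÷3 = 5 each, +1 to first 1
Round 5: Briarlake=21 Fernhollow=22 Juniper=20 → close Briarlake (overflow 10)
  21÷2 = 10 each, +1 to first 1
Round 6: Fernhollow=33 Juniper=30 → close Fernhollow (overflow 19)
  33÷1 = 33 each, +1 to first 0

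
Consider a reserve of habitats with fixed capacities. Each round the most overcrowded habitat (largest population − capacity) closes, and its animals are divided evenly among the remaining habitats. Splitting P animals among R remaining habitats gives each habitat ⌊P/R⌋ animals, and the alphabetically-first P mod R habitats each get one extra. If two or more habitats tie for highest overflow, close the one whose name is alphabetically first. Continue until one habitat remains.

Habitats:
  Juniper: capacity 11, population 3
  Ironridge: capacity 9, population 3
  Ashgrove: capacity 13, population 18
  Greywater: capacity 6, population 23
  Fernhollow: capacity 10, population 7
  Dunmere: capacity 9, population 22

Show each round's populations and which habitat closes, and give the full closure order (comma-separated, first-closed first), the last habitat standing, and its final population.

Round 1: Ashgrove=18 Dunmere=22 Fernhollow=7 Greywater=23 Ironridge=3 Juniper=3 → close Greywater (overflow 17)
  23÷5 = 4 each, +1 to first 3
Round 2: Ashgrove=23 Dunmere=27 Fernhollow=12 Ironridge=7 Juniper=7 → close Dunmere (overflow 18)
  27÷4 = 6 each, +1 to first 3
Round 3: Ashgrove=30 Fernhollow=19 Ironridge=14 Juniper=13 → close Ashgrove (overflow 17)
  30÷3 = 10 each, +1 to first 0
Round 4: Fernhollow=29 Ironridge=24 Juniper=23 → close Fernhollow (overflow 19)
  29÷2 = 14 each, +1 to first 1
Round 5: Ironridge=39 Juniper=37 → close Ironridge (overflow 30)
  39÷1 = 39 each, +1 to first 0

Closure order: Greywater, Dunmere, Ashgrove, Fernhollow, Ironridge
Last habitat: Juniper with 76 animals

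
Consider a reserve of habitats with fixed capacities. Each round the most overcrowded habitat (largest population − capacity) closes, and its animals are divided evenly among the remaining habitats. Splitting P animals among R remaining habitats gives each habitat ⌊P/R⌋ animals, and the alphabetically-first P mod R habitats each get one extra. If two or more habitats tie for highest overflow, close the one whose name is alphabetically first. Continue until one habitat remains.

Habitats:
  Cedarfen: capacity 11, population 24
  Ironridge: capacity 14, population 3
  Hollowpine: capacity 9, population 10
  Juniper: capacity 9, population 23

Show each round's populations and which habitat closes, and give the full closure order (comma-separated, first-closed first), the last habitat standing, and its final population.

Round 1: Cedarfen=24 Hollowpine=10 Ironridge=3 Juniper=23 → close Juniper (overflow 14)
  23÷3 = 7 each, +1 to first 2
Round 2: Cedarfen=32 Hollowpine=18 Ironridge=10 → close Cedarfen (overflow 21)
  32÷2 = 16 each, +1 to first 0
Round 3: Hollowpine=34 Ironridge=26 → close Hollowpine (overflow 25)
  34÷1 = 34 each, +1 to first 0

Closure order: Juniper, Cedarfen, Hollowpine
Last habitat: Ironridge with 60 animals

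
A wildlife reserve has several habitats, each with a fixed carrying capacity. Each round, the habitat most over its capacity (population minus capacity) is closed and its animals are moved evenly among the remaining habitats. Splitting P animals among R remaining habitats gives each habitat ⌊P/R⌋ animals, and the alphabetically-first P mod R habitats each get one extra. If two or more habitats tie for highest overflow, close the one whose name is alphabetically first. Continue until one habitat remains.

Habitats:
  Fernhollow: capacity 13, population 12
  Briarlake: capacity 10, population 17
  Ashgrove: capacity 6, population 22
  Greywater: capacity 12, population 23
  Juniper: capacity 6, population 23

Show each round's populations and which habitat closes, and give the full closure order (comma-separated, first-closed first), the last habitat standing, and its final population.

Round 1: Ashgrove=22 Briarlake=17 Fernhollow=12 Greywater=23 Juniper=23 → close Juniper (overflow 17)
  23÷4 = 5 each, +1 to first 3
Round 2: Ashgrove=28 Briarlake=23 Fernhollow=18 Greywater=28 → close Ashgrove (overflow 22)
  28÷3 = 9 each, +1 to first 1
Round 3: Briarlake=33 Fernhollow=27 Greywater=37 → close Greywater (overflow 25)
  37÷2 = 18 each, +1 to first 1
Round 4: Briarlake=52 Fernhollow=45 → close Briarlake (overflow 42)
  52÷1 = 52 each, +1 to first 0

Closure order: Juniper, Ashgrove, Greywater, Briarlake
Last habitat: Fernhollow with 97 animals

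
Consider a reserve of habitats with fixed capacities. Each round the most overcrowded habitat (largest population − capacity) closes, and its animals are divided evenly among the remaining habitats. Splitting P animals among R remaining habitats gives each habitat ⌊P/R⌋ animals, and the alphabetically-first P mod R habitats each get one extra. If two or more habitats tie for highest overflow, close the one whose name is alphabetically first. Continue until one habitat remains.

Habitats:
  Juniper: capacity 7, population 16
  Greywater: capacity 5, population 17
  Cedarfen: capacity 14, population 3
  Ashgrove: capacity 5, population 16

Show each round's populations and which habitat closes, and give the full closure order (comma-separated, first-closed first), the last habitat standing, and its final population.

Round 1: Ashgrove=16 Cedarfen=3 Greywater=17 Juniper=16 → close Greywater (overflow 12)
  17÷3 = 5 each, +1 to first 2
Round 2: Ashgrove=22 Cedarfen=9 Juniper=21 → close Ashgrove (overflow 17)
  22÷2 = 11 each, +1 to first 0
Round 3: Cedarfen=20 Juniper=32 → close Juniper (overflow 25)
  32÷1 = 32 each, +1 to first 0

Closure order: Greywater, Ashgrove, Juniper
Last habitat: Cedarfen with 52 animals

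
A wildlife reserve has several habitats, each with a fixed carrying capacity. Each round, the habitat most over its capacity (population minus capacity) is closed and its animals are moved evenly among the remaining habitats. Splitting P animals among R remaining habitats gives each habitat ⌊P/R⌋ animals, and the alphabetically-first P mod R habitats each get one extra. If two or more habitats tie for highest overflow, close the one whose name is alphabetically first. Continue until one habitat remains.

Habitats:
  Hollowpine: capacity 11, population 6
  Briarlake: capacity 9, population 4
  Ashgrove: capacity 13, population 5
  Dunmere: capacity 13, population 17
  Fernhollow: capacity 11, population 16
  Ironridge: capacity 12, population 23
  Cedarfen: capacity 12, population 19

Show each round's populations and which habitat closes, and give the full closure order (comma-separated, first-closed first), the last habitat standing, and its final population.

Closure order: Ironridge, Cedarfen, Dunmere, Fernhollow, Briarlake, Ashgrove
Last habitat: Hollowpine with 90 animals

Round 1: Ashgrove=5 Briarlake=4 Cedarfen=19 Dunmere=17 Fernhollow=16 Hollowpine=6 Ironridge=23 → close Ironridge (overflow 11)
  23÷6 = 3 each, +1 to first 5
Round 2: Ashgrove=9 Briarlake=8 Cedarfen=23 Dunmere=21 Fernhollow=20 Hollowpine=9 → close Cedarfen (overflow 11)
  23÷5 = 4 each, +1 to first 3
Round 3: Ashgrove=14 Briarlake=13 Dunmere=26 Fernhollow=24 Hollowpine=13 → close Dunmere (overflow 13)
  26÷4 = 6 each, +1 to first 2
Round 4: Ashgrove=21 Briarlake=20 Fernhollow=30 Hollowpine=19 → close Fernhollow (overflow 19)
  30÷3 = 10 each, +1 to first 0
Round 5: Ashgrove=31 Briarlake=30 Hollowpine=29 → close Briarlake (overflow 21)
  30÷2 = 15 each, +1 to first 0
Round 6: Ashgrove=46 Hollowpine=44 → close Ashgrove (overflow 33)
  46÷1 = 46 each, +1 to first 0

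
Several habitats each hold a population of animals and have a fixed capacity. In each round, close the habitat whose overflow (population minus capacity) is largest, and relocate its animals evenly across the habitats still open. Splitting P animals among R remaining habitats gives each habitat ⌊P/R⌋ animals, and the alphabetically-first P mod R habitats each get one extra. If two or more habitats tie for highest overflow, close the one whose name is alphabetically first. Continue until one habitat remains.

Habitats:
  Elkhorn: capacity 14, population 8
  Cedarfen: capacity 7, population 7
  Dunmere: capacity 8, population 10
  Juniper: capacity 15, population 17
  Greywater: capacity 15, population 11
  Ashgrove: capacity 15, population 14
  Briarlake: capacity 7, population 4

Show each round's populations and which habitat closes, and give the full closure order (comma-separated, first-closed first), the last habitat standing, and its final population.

Round 1: Ashgrove=14 Briarlake=4 Cedarfen=7 Dunmere=10 Elkhorn=8 Greywater=11 Juniper=17 → close Dunmere (overflow 2)
  10÷6 = 1 each, +1 to first 4
Round 2: Ashgrove=16 Briarlake=6 Cedarfen=9 Elkhorn=10 Greywater=12 Juniper=18 → close Juniper (overflow 3)
  18÷5 = 3 each, +1 to first 3
Round 3: Ashgrove=20 Briarlake=10 Cedarfen=13 Elkhorn=13 Greywater=15 → close Cedarfen (overflow 6)
  13÷4 = 3 each, +1 to first 1
Round 4: Ashgrove=24 Briarlake=13 Elkhorn=16 Greywater=18 → close Ashgrove (overflow 9)
  24÷3 = 8 each, +1 to first 0
Round 5: Briarlake=21 Elkhorn=24 Greywater=26 → close Briarlake (overflow 14)
  21÷2 = 10 each, +1 to first 1
Round 6: Elkhorn=35 Greywater=36 → close Elkhorn (overflow 21)
  35÷1 = 35 each, +1 to first 0

Closure order: Dunmere, Juniper, Cedarfen, Ashgrove, Briarlake, Elkhorn
Last habitat: Greywater with 71 animals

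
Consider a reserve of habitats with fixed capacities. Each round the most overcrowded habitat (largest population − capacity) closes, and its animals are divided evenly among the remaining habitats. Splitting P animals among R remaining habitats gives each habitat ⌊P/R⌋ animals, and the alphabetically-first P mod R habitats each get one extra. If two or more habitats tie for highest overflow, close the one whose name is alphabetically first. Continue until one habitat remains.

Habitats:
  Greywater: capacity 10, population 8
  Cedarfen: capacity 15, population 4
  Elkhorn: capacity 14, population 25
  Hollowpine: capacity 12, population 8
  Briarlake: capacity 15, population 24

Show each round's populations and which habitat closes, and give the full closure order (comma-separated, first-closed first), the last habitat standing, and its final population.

Round 1: Briarlake=24 Cedarfen=4 Elkhorn=25 Greywater=8 Hollowpine=8 → close Elkhorn (overflow 11)
  25÷4 = 6 each, +1 to first 1
Round 2: Briarlake=31 Cedarfen=10 Greywater=14 Hollowpine=14 → close Briarlake (overflow 16)
  31÷3 = 10 each, +1 to first 1
Round 3: Cedarfen=21 Greywater=24 Hollowpine=24 → close Greywater (overflow 14)
  24÷2 = 12 each, +1 to first 0
Round 4: Cedarfen=33 Hollowpine=36 → close Hollowpine (overflow 24)
  36÷1 = 36 each, +1 to first 0

Closure order: Elkhorn, Briarlake, Greywater, Hollowpine
Last habitat: Cedarfen with 69 animals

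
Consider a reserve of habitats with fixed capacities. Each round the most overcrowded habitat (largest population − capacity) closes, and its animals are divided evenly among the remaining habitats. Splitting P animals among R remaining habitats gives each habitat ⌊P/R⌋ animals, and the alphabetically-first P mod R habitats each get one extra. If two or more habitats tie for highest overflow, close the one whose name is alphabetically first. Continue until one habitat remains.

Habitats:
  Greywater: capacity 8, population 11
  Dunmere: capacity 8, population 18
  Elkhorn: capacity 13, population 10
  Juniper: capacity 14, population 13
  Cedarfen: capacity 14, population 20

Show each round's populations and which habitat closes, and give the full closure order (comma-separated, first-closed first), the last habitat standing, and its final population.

Round 1: Cedarfen=20 Dunmere=18 Elkhorn=10 Greywater=11 Juniper=13 → close Dunmere (overflow 10)
  18÷4 = 4 each, +1 to first 2
Round 2: Cedarfen=25 Elkhorn=15 Greywater=15 Juniper=17 → close Cedarfen (overflow 11)
  25÷3 = 8 each, +1 to first 1
Round 3: Elkhorn=24 Greywater=23 Juniper=25 → close Greywater (overflow 15)
  23÷2 = 11 each, +1 to first 1
Round 4: Elkhorn=36 Juniper=36 → close Elkhorn (overflow 23)
  36÷1 = 36 each, +1 to first 0

Closure order: Dunmere, Cedarfen, Greywater, Elkhorn
Last habitat: Juniper with 72 animals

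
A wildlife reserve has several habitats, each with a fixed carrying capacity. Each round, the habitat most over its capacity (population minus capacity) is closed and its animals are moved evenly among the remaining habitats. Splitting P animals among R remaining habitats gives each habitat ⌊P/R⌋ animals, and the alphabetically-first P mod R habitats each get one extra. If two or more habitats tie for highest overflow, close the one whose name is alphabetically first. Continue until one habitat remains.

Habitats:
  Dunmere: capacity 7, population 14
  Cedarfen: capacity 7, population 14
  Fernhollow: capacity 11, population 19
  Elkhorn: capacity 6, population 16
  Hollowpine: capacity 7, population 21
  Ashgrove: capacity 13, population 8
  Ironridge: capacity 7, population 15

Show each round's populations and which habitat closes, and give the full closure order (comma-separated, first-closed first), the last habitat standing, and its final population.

Round 1: Ashgrove=8 Cedarfen=14 Dunmere=14 Elkhorn=16 Fernhollow=19 Hollowpine=21 Ironridge=15 → close Hollowpine (overflow 14)
  21÷6 = 3 each, +1 to first 3
Round 2: Ashgrove=12 Cedarfen=18 Dunmere=18 Elkhorn=19 Fernhollow=22 Ironridge=18 → close Elkhorn (overflow 13)
  19÷5 = 3 each, +1 to first 4
Round 3: Ashgrove=16 Cedarfen=22 Dunmere=22 Fernhollow=26 Ironridge=21 → close Cedarfen (overflow 15)
  22÷4 = 5 each, +1 to first 2
Round 4: Ashgrove=22 Dunmere=28 Fernhollow=31 Ironridge=26 → close Dunmere (overflow 21)
  28÷3 = 9 each, +1 to first 1
Round 5: Ashgrove=32 Fernhollow=40 Ironridge=35 → close Fernhollow (overflow 29)
  40÷2 = 20 each, +1 to first 0
Round 6: Ashgrove=52 Ironridge=55 → close Ironridge (overflow 48)
  55÷1 = 55 each, +1 to first 0

Closure order: Hollowpine, Elkhorn, Cedarfen, Dunmere, Fernhollow, Ironridge
Last habitat: Ashgrove with 107 animals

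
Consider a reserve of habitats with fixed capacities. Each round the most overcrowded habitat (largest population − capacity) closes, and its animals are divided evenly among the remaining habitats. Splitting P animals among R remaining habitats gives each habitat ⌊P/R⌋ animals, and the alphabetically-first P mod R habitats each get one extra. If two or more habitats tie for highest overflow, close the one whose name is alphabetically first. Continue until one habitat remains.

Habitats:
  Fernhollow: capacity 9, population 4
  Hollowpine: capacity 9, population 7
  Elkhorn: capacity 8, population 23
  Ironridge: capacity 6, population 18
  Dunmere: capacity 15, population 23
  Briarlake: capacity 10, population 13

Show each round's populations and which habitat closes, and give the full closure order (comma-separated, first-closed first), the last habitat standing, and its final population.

Round 1: Briarlake=13 Dunmere=23 Elkhorn=23 Fernhollow=4 Hollowpine=7 Ironridge=18 → close Elkhorn (overflow 15)
  23÷5 = 4 each, +1 to first 3
Round 2: Briarlake=18 Dunmere=28 Fernhollow=9 Hollowpine=11 Ironridge=22 → close Ironridge (overflow 16)
  22÷4 = 5 each, +1 to first 2
Round 3: Briarlake=24 Dunmere=34 Fernhollow=14 Hollowpine=16 → close Dunmere (overflow 19)
  34÷3 = 11 each, +1 to first 1
Round 4: Briarlake=36 Fernhollow=25 Hollowpine=27 → close Briarlake (overflow 26)
  36÷2 = 18 each, +1 to first 0
Round 5: Fernhollow=43 Hollowpine=45 → close Hollowpine (overflow 36)
  45÷1 = 45 each, +1 to first 0

Closure order: Elkhorn, Ironridge, Dunmere, Briarlake, Hollowpine
Last habitat: Fernhollow with 88 animals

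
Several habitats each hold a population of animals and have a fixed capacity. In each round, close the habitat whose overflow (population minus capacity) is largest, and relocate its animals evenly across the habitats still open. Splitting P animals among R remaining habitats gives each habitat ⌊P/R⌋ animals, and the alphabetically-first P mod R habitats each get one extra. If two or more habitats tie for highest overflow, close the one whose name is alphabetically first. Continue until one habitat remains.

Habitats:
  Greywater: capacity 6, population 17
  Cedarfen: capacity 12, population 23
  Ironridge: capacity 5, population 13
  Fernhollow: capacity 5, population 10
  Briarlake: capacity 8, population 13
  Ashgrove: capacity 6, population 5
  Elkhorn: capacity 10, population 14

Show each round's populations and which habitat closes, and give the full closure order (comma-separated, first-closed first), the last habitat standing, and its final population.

Closure order: Cedarfen, Greywater, Ironridge, Briarlake, Elkhorn, Fernhollow
Last habitat: Ashgrove with 95 animals

Round 1: Ashgrove=5 Briarlake=13 Cedarfen=23 Elkhorn=14 Fernhollow=10 Greywater=17 Ironridge=13 → close Cedarfen (overflow 11)
  23÷6 = 3 each, +1 to first 5
Round 2: Ashgrove=9 Briarlake=17 Elkhorn=18 Fernhollow=14 Greywater=21 Ironridge=16 → close Greywater (overflow 15)
  21÷5 = 4 each, +1 to first 1
Round 3: Ashgrove=14 Briarlake=21 Elkhorn=22 Fernhollow=18 Ironridge=20 → close Ironridge (overflow 15)
  20÷4 = 5 each, +1 to first 0
Round 4: Ashgrove=19 Briarlake=26 Elkhorn=27 Fernhollow=23 → close Briarlake (overflow 18)
  26÷3 = 8 each, +1 to first 2
Round 5: Ashgrove=28 Elkhorn=36 Fernhollow=31 → close Elkhorn (overflow 26)
  36÷2 = 18 each, +1 to first 0
Round 6: Ashgrove=46 Fernhollow=49 → close Fernhollow (overflow 44)
  49÷1 = 49 each, +1 to first 0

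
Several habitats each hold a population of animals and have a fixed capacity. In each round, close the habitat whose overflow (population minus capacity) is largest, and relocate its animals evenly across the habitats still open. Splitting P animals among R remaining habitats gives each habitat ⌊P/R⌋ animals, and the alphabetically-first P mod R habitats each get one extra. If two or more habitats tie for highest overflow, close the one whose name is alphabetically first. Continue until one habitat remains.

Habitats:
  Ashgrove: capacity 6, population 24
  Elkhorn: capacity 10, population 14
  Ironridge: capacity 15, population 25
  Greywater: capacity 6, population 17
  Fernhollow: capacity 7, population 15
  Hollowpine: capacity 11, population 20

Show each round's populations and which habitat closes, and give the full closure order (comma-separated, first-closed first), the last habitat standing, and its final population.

Closure order: Ashgrove, Greywater, Fernhollow, Hollowpine, Ironridge
Last habitat: Elkhorn with 115 animals

Round 1: Ashgrove=24 Elkhorn=14 Fernhollow=15 Greywater=17 Hollowpine=20 Ironridge=25 → close Ashgrove (overflow 18)
  24÷5 = 4 each, +1 to first 4
Round 2: Elkhorn=19 Fernhollow=20 Greywater=22 Hollowpine=25 Ironridge=29 → close Greywater (overflow 16)
  22÷4 = 5 each, +1 to first 2
Round 3: Elkhorn=25 Fernhollow=26 Hollowpine=30 Ironridge=34 → close Fernhollow (overflow 19)
  26÷3 = 8 each, +1 to first 2
Round 4: Elkhorn=34 Hollowpine=39 Ironridge=42 → close Hollowpine (overflow 28)
  39÷2 = 19 each, +1 to first 1
Round 5: Elkhorn=54 Ironridge=61 → close Ironridge (overflow 46)
  61÷1 = 61 each, +1 to first 0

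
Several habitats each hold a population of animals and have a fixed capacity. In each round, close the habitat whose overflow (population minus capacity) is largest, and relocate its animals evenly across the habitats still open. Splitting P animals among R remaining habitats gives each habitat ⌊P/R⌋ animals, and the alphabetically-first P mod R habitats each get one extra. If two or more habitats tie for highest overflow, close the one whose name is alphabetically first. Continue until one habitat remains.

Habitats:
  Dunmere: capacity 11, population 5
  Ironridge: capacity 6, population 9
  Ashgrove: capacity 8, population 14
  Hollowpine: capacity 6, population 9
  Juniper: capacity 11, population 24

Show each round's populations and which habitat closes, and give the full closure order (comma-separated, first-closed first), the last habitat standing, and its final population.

Closure order: Juniper, Ashgrove, Hollowpine, Ironridge
Last habitat: Dunmere with 61 animals

Round 1: Ashgrove=14 Dunmere=5 Hollowpine=9 Ironridge=9 Juniper=24 → close Juniper (overflow 13)
  24÷4 = 6 each, +1 to first 0
Round 2: Ashgrove=20 Dunmere=11 Hollowpine=15 Ironridge=15 → close Ashgrove (overflow 12)
  20÷3 = 6 each, +1 to first 2
Round 3: Dunmere=18 Hollowpine=22 Ironridge=21 → close Hollowpine (overflow 16)
  22÷2 = 11 each, +1 to first 0
Round 4: Dunmere=29 Ironridge=32 → close Ironridge (overflow 26)
  32÷1 = 32 each, +1 to first 0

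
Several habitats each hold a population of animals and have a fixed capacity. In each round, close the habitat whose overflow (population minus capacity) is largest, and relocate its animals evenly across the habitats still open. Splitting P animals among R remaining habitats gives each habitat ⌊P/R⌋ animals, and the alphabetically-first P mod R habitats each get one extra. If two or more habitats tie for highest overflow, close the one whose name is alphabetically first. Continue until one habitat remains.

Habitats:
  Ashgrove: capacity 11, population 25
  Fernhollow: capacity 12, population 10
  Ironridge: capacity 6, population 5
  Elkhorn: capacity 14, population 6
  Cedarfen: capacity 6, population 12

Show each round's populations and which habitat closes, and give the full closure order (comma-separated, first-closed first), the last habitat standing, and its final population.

Round 1: Ashgrove=25 Cedarfen=12 Elkhorn=6 Fernhollow=10 Ironridge=5 → close Ashgrove (overflow 14)
  25÷4 = 6 each, +1 to first 1
Round 2: Cedarfen=19 Elkhorn=12 Fernhollow=16 Ironridge=11 → close Cedarfen (overflow 13)
  19÷3 = 6 each, +1 to first 1
Round 3: Elkhorn=19 Fernhollow=22 Ironridge=17 → close Ironridge (overflow 11)
  17÷2 = 8 each, +1 to first 1
Round 4: Elkhorn=28 Fernhollow=30 → close Fernhollow (overflow 18)
  30÷1 = 30 each, +1 to first 0

Closure order: Ashgrove, Cedarfen, Ironridge, Fernhollow
Last habitat: Elkhorn with 58 animals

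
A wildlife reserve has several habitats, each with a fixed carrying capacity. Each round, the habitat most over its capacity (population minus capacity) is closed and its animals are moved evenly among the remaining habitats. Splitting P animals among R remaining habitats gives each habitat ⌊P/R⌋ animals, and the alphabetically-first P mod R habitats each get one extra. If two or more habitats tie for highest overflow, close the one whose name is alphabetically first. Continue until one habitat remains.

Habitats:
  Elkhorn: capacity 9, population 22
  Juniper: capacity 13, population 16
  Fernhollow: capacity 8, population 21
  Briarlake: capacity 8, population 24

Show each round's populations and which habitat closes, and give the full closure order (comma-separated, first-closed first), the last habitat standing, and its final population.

Closure order: Briarlake, Elkhorn, Fernhollow
Last habitat: Juniper with 83 animals

Round 1: Briarlake=24 Elkhorn=22 Fernhollow=21 Juniper=16 → close Briarlake (overflow 16)
  24÷3 = 8 each, +1 to first 0
Round 2: Elkhorn=30 Fernhollow=29 Juniper=24 → close Elkhorn (overflow 21)
  30÷2 = 15 each, +1 to first 0
Round 3: Fernhollow=44 Juniper=39 → close Fernhollow (overflow 36)
  44÷1 = 44 each, +1 to first 0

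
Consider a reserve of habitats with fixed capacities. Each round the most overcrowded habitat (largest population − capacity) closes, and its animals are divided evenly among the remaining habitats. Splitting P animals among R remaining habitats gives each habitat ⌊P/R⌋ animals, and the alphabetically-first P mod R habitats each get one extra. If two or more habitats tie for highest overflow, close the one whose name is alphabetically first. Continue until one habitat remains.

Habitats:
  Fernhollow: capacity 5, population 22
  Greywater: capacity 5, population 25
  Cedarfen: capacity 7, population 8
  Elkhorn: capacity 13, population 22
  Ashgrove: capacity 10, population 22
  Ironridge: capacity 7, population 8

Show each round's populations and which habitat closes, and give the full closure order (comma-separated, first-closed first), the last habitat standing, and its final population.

Round 1: Ashgrove=22 Cedarfen=8 Elkhorn=22 Fernhollow=22 Greywater=25 Ironridge=8 → close Greywater (overflow 20)
  25÷5 = 5 each, +1 to first 0
Round 2: Ashgrove=27 Cedarfen=13 Elkhorn=27 Fernhollow=27 Ironridge=13 → close Fernhollow (overflow 22)
  27÷4 = 6 each, +1 to first 3
Round 3: Ashgrove=34 Cedarfen=20 Elkhorn=34 Ironridge=19 → close Ashgrove (overflow 24)
  34÷3 = 11 each, +1 to first 1
Round 4: Cedarfen=32 Elkhorn=45 Ironridge=30 → close Elkhorn (overflow 32)
  45÷2 = 22 each, +1 to first 1
Round 5: Cedarfen=55 Ironridge=52 → close Cedarfen (overflow 48)
  55÷1 = 55 each, +1 to first 0

Closure order: Greywater, Fernhollow, Ashgrove, Elkhorn, Cedarfen
Last habitat: Ironridge with 107 animals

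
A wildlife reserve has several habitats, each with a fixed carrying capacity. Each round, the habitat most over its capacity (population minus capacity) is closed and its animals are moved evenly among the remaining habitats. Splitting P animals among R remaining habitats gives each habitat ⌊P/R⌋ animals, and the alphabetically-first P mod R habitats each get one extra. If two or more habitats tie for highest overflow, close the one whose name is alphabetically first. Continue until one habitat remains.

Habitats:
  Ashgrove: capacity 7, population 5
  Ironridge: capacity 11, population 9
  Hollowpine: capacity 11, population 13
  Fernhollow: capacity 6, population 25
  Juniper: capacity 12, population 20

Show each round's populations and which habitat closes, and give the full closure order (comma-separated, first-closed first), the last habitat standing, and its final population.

Closure order: Fernhollow, Juniper, Hollowpine, Ashgrove
Last habitat: Ironridge with 72 animals

Round 1: Ashgrove=5 Fernhollow=25 Hollowpine=13 Ironridge=9 Juniper=20 → close Fernhollow (overflow 19)
  25÷4 = 6 each, +1 to first 1
Round 2: Ashgrove=12 Hollowpine=19 Ironridge=15 Juniper=26 → close Juniper (overflow 14)
  26÷3 = 8 each, +1 to first 2
Round 3: Ashgrove=21 Hollowpine=28 Ironridge=23 → close Hollowpine (overflow 17)
  28÷2 = 14 each, +1 to first 0
Round 4: Ashgrove=35 Ironridge=37 → close Ashgrove (overflow 28)
  35÷1 = 35 each, +1 to first 0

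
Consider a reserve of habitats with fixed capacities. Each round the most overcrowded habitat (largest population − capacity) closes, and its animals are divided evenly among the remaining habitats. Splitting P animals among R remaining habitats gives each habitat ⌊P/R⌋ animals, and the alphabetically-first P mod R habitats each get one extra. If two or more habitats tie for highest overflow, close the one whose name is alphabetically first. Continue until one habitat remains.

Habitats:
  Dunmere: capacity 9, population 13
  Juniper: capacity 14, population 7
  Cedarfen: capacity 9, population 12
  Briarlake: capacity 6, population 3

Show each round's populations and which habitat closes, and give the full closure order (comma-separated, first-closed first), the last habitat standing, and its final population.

Round 1: Briarlake=3 Cedarfen=12 Dunmere=13 Juniper=7 → close Dunmere (overflow 4)
  13÷3 = 4 each, +1 to first 1
Round 2: Briarlake=8 Cedarfen=16 Juniper=11 → close Cedarfen (overflow 7)
  16÷2 = 8 each, +1 to first 0
Round 3: Briarlake=16 Juniper=19 → close Briarlake (overflow 10)
  16÷1 = 16 each, +1 to first 0

Closure order: Dunmere, Cedarfen, Briarlake
Last habitat: Juniper with 35 animals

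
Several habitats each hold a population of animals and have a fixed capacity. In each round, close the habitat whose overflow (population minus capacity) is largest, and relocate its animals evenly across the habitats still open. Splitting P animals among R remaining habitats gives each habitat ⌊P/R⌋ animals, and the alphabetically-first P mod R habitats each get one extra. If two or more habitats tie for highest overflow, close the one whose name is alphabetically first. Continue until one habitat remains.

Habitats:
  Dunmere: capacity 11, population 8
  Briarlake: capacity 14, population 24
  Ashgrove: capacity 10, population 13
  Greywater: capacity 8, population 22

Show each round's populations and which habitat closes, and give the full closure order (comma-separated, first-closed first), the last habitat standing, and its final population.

Closure order: Greywater, Briarlake, Ashgrove
Last habitat: Dunmere with 67 animals

Round 1: Ashgrove=13 Briarlake=24 Dunmere=8 Greywater=22 → close Greywater (overflow 14)
  22÷3 = 7 each, +1 to first 1
Round 2: Ashgrove=21 Briarlake=31 Dunmere=15 → close Briarlake (overflow 17)
  31÷2 = 15 each, +1 to first 1
Round 3: Ashgrove=37 Dunmere=30 → close Ashgrove (overflow 27)
  37÷1 = 37 each, +1 to first 0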